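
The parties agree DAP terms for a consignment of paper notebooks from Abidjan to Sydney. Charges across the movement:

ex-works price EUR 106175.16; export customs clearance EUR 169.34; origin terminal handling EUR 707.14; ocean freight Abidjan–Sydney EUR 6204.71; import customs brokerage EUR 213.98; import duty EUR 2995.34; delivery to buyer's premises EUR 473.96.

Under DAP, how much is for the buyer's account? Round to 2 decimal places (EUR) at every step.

Buyer's account: EUR 3209.32

DAP: the seller bears all costs to the named destination except import duty and clearance.
Seller's account: goods 106175.16 + export clearance 169.34 + origin terminal 707.14 + freight 6204.71 + delivery 473.96 = 113730.31
Buyer's account: brokerage 213.98 + duty 2995.34 = 3209.32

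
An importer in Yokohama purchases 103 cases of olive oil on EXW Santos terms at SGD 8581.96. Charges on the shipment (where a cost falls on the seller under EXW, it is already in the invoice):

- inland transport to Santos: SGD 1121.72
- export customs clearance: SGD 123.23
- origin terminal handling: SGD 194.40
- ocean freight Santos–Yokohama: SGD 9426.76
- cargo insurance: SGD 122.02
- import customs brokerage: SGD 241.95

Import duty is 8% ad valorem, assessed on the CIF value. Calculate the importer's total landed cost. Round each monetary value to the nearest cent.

EXW: the seller makes goods available at their premises; the buyer bears all onward costs.
CIF value = EXW price + inland to port + export clearance + origin terminal + freight + insurance = 8581.96 + 1121.72 + 123.23 + 194.40 + 9426.76 + 122.02 = 19570.09
Import duty = 19570.09 × 8% = 1565.61
Buyer bears: inland to port 1121.72 + export clearance 123.23 + origin terminal 194.40 + freight 9426.76 + insurance 122.02 + brokerage 241.95 + duty 1565.61 = 12795.69
Landed cost = invoice 8581.96 + 12795.69 = 21377.65

Total landed cost: SGD 21377.65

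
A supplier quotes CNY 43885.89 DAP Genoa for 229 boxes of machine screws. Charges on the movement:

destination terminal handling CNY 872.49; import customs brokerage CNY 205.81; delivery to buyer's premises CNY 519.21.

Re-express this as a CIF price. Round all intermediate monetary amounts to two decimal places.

CIF price: CNY 42494.19

Not relevant to the conversion: brokerage — on the buyer under both terms; not part of either seller's price.
From DAP to CIF, the seller no longer bears: destination terminal, delivery.
CIF price = 43885.89 − 872.49 − 519.21 = 42494.19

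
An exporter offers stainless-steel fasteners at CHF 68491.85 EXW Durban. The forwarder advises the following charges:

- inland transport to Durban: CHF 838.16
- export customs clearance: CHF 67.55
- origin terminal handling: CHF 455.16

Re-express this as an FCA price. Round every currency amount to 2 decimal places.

FCA price: CHF 69397.56

Not relevant to the conversion: origin terminal — on the buyer under both terms; not part of either seller's price.
From EXW to FCA, the seller additionally bears: inland to port, export clearance.
FCA price = 68491.85 + 838.16 + 67.55 = 69397.56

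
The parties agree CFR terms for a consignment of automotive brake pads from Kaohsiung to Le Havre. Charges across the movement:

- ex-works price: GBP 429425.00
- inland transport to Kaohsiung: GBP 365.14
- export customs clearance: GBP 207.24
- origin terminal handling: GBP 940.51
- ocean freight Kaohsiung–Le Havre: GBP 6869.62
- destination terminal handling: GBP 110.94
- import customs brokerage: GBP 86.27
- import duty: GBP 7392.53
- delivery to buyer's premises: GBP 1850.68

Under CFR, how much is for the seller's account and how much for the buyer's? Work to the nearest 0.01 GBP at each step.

CFR: the seller pays costs through ocean freight to the destination port, but not insurance.
Seller's account: goods 429425.00 + inland to port 365.14 + export clearance 207.24 + origin terminal 940.51 + freight 6869.62 = 437807.51
Buyer's account: destination terminal 110.94 + brokerage 86.27 + duty 7392.53 + delivery 1850.68 = 9440.42

Seller: GBP 437807.51; buyer: GBP 9440.42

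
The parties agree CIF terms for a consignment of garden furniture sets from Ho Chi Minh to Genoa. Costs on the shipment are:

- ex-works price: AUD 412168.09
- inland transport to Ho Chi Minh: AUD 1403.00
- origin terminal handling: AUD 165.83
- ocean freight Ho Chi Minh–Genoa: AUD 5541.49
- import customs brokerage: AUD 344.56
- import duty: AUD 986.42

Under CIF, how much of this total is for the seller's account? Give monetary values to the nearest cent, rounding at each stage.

CIF: the seller pays costs through ocean freight and marine insurance to the destination port.
Seller's account: goods 412168.09 + inland to port 1403.00 + origin terminal 165.83 + freight 5541.49 = 419278.41
Buyer's account: brokerage 344.56 + duty 986.42 = 1330.98

Seller's account: AUD 419278.41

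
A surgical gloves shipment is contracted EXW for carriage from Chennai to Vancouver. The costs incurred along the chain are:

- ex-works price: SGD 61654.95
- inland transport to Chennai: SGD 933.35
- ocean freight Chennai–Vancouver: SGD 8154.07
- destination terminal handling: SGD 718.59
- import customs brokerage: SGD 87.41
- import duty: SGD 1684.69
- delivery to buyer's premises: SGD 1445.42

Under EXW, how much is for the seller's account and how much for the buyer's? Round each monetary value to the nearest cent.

EXW: the seller makes goods available at their premises; the buyer bears all onward costs.
Seller's account: goods 61654.95 = 61654.95
Buyer's account: inland to port 933.35 + freight 8154.07 + destination terminal 718.59 + brokerage 87.41 + duty 1684.69 + delivery 1445.42 = 13023.53

Seller: SGD 61654.95; buyer: SGD 13023.53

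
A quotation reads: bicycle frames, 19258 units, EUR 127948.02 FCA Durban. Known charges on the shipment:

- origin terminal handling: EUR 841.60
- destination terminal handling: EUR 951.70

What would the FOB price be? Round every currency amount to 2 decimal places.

Not relevant to the conversion: destination terminal — on the buyer under both terms; not part of either seller's price.
From FCA to FOB, the seller additionally bears: origin terminal.
FOB price = 127948.02 + 841.60 = 128789.62

FOB price: EUR 128789.62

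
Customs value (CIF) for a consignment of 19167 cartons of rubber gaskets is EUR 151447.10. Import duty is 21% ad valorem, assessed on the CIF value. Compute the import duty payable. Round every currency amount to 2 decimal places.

Import duty = 151447.10 × 21% = 31803.89

Import duty: EUR 31803.89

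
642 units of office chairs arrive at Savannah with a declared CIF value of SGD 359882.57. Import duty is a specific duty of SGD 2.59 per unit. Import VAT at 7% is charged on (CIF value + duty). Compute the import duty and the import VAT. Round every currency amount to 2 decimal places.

Import duty = 642 × 2.59 = 1662.78
VAT base = CIF + duty = 359882.57 + 1662.78 = 361545.35
Import VAT = 361545.35 × 7% = 25308.17

Import duty: SGD 1662.78; import VAT: SGD 25308.17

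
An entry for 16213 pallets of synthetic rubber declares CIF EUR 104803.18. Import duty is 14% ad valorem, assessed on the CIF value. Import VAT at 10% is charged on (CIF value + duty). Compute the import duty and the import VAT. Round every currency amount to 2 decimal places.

Import duty = 104803.18 × 14% = 14672.45
VAT base = CIF + duty = 104803.18 + 14672.45 = 119475.63
Import VAT = 119475.63 × 10% = 11947.56

Import duty: EUR 14672.45; import VAT: EUR 11947.56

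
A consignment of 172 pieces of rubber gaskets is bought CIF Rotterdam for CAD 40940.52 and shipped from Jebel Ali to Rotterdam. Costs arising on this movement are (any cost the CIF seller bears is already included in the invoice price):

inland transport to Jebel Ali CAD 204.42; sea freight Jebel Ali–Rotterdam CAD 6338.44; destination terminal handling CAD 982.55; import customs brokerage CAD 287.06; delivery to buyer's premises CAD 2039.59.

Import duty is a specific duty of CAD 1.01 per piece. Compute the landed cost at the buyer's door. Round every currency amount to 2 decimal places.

Total landed cost: CAD 44423.44

CIF: the seller pays costs through ocean freight and marine insurance to the destination port.
Already in the invoice (seller's account under CIF): inland to port, freight — exclude.
The CIF price already equals the CIF value: 40940.52
Import duty = 172 × 1.01 = 173.72
Buyer bears: destination terminal 982.55 + brokerage 287.06 + delivery 2039.59 + duty 173.72 = 3482.92
Landed cost = invoice 40940.52 + 3482.92 = 44423.44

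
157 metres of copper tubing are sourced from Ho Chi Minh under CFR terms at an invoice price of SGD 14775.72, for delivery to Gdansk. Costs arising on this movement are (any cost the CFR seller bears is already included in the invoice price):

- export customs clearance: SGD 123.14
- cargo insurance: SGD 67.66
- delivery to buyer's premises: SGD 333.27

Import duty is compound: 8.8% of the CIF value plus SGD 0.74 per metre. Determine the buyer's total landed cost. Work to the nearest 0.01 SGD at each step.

Total landed cost: SGD 16599.05

CFR: the seller pays costs through ocean freight to the destination port, but not insurance.
Already in the invoice (seller's account under CFR): export clearance — exclude.
CIF value = CFR price + insurance = 14775.72 + 67.66 = 14843.38
Ad valorem component: 14843.38 × 8.8% = 1306.22
Specific component: 157 × 0.74 = 116.18
Import duty = 1306.22 + 116.18 = 1422.40
Buyer bears: insurance 67.66 + delivery 333.27 + duty 1422.40 = 1823.33
Landed cost = invoice 14775.72 + 1823.33 = 16599.05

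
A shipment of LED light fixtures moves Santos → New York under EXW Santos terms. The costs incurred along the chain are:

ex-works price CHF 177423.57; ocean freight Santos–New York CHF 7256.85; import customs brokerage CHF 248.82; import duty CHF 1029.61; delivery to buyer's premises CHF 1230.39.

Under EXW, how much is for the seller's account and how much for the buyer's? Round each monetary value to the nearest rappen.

EXW: the seller makes goods available at their premises; the buyer bears all onward costs.
Seller's account: goods 177423.57 = 177423.57
Buyer's account: freight 7256.85 + brokerage 248.82 + duty 1029.61 + delivery 1230.39 = 9765.67

Seller: CHF 177423.57; buyer: CHF 9765.67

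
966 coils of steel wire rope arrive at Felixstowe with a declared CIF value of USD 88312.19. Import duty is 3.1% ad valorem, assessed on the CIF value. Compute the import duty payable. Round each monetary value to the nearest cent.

Import duty = 88312.19 × 3.1% = 2737.68

Import duty: USD 2737.68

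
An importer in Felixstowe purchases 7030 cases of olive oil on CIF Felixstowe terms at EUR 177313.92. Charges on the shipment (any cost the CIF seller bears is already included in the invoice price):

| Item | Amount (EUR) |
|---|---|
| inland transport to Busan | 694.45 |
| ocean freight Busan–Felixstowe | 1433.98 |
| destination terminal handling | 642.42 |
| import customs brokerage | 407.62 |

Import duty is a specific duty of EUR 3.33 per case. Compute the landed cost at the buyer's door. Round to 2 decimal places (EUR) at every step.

Total landed cost: EUR 201773.86

CIF: the seller pays costs through ocean freight and marine insurance to the destination port.
Already in the invoice (seller's account under CIF): inland to port, freight — exclude.
The CIF price already equals the CIF value: 177313.92
Import duty = 7030 × 3.33 = 23409.90
Buyer bears: destination terminal 642.42 + brokerage 407.62 + duty 23409.90 = 24459.94
Landed cost = invoice 177313.92 + 24459.94 = 201773.86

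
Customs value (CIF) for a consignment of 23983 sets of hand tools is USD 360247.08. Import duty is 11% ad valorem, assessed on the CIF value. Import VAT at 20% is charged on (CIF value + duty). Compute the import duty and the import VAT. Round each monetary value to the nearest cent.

Import duty: USD 39627.18; import VAT: USD 79974.85

Import duty = 360247.08 × 11% = 39627.18
VAT base = CIF + duty = 360247.08 + 39627.18 = 399874.26
Import VAT = 399874.26 × 20% = 79974.85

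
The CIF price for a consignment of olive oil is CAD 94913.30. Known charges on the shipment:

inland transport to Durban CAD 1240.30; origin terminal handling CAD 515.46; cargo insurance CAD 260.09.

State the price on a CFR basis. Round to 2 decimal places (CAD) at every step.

Not relevant to the conversion: inland to port, origin terminal — on the seller under both CIF and CFR; already in the CIF price and stays in the CFR price.
From CIF to CFR, the seller no longer bears: insurance.
CFR price = 94913.30 − 260.09 = 94653.21

CFR price: CAD 94653.21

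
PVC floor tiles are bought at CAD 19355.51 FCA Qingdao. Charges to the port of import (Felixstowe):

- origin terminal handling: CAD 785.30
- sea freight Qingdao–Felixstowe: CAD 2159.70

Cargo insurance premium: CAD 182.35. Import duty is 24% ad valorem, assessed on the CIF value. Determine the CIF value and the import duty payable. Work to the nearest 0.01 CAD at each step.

CIF = FCA price + pre-shipment costs + freight + insurance
CIF = 19355.51 + 785.30 + 2159.70 + 182.35 = 22482.86
Import duty = 22482.86 × 24% = 5395.89

CIF value: CAD 22482.86; import duty: CAD 5395.89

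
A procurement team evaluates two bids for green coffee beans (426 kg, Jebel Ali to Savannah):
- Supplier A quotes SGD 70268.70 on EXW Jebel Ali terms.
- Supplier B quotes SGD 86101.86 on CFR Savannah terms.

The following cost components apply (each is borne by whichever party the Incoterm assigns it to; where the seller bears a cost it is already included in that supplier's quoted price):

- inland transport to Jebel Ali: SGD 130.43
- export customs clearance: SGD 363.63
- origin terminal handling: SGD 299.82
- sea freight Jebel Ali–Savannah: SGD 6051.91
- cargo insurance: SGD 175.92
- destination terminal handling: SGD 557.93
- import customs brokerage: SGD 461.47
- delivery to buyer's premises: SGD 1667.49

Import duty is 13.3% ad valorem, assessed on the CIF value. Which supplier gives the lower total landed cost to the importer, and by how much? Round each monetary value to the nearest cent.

Supplier A is cheaper by SGD 10182.69

Supplier A (EXW):
CIF value = EXW price + inland to port + export clearance + origin terminal + freight + insurance = 70268.70 + 130.43 + 363.63 + 299.82 + 6051.91 + 175.92 = 77290.41
Import duty = 77290.41 × 13.3% = 10279.62
Buyer bears (A): 130.43 + 363.63 + 299.82 + 6051.91 + 175.92 + 557.93 + 461.47 + 1667.49 = 9708.60
Landed cost (A) = invoice 70268.70 + 9708.60 + duty 10279.62 = 90256.92
Supplier B (CFR):
CIF value = CFR price + insurance = 86101.86 + 175.92 = 86277.78
Import duty = 86277.78 × 13.3% = 11474.94
Buyer bears (B): 175.92 + 557.93 + 461.47 + 1667.49 = 2862.81
Landed cost (B) = invoice 86101.86 + 2862.81 + duty 11474.94 = 100439.61
Difference = |90256.92 − 100439.61| = 10182.69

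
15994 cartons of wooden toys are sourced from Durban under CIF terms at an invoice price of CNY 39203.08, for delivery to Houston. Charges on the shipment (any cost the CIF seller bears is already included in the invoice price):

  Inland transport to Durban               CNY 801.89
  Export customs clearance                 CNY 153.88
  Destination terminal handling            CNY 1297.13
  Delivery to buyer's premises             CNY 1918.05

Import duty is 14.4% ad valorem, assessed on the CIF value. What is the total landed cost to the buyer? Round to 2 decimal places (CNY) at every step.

CIF: the seller pays costs through ocean freight and marine insurance to the destination port.
Already in the invoice (seller's account under CIF): inland to port, export clearance — exclude.
The CIF price already equals the CIF value: 39203.08
Import duty = 39203.08 × 14.4% = 5645.24
Buyer bears: destination terminal 1297.13 + delivery 1918.05 + duty 5645.24 = 8860.42
Landed cost = invoice 39203.08 + 8860.42 = 48063.50

Total landed cost: CNY 48063.50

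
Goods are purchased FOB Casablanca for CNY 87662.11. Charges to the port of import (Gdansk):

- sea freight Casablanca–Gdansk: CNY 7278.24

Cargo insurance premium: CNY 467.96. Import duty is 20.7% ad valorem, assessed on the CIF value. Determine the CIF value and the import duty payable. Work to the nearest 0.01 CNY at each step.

CIF value: CNY 95408.31; import duty: CNY 19749.52

CIF = FOB price + freight + insurance
CIF = 87662.11 + 7278.24 + 467.96 = 95408.31
Import duty = 95408.31 × 20.7% = 19749.52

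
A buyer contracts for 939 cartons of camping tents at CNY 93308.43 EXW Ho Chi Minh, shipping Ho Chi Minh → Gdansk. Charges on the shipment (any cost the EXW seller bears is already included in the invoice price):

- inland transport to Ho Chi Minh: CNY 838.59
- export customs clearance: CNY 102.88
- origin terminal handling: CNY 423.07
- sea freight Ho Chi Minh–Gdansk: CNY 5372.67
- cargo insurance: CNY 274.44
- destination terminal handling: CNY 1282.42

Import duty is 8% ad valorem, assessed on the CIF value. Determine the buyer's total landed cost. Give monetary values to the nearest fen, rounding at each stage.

EXW: the seller makes goods available at their premises; the buyer bears all onward costs.
CIF value = EXW price + inland to port + export clearance + origin terminal + freight + insurance = 93308.43 + 838.59 + 102.88 + 423.07 + 5372.67 + 274.44 = 100320.08
Import duty = 100320.08 × 8% = 8025.61
Buyer bears: inland to port 838.59 + export clearance 102.88 + origin terminal 423.07 + freight 5372.67 + insurance 274.44 + destination terminal 1282.42 + duty 8025.61 = 16319.68
Landed cost = invoice 93308.43 + 16319.68 = 109628.11

Total landed cost: CNY 109628.11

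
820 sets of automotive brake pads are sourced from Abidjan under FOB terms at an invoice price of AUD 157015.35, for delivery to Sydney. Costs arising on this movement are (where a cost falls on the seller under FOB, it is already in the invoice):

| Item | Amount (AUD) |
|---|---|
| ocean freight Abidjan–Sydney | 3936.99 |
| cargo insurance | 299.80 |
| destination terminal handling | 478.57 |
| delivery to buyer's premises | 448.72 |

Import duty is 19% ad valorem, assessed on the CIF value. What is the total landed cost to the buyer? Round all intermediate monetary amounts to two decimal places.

Total landed cost: AUD 192817.34

FOB: the seller bears costs until goods are on board at the origin port; the buyer bears freight, insurance and all costs thereafter.
CIF value = FOB price + freight + insurance = 157015.35 + 3936.99 + 299.80 = 161252.14
Import duty = 161252.14 × 19% = 30637.91
Buyer bears: freight 3936.99 + insurance 299.80 + destination terminal 478.57 + delivery 448.72 + duty 30637.91 = 35801.99
Landed cost = invoice 157015.35 + 35801.99 = 192817.34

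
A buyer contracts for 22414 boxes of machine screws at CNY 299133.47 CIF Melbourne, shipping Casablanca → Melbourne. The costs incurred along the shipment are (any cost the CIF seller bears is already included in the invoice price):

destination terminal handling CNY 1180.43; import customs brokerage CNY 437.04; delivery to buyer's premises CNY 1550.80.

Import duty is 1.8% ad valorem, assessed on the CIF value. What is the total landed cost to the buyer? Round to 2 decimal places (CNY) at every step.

CIF: the seller pays costs through ocean freight and marine insurance to the destination port.
The CIF price already equals the CIF value: 299133.47
Import duty = 299133.47 × 1.8% = 5384.40
Buyer bears: destination terminal 1180.43 + brokerage 437.04 + delivery 1550.80 + duty 5384.40 = 8552.67
Landed cost = invoice 299133.47 + 8552.67 = 307686.14

Total landed cost: CNY 307686.14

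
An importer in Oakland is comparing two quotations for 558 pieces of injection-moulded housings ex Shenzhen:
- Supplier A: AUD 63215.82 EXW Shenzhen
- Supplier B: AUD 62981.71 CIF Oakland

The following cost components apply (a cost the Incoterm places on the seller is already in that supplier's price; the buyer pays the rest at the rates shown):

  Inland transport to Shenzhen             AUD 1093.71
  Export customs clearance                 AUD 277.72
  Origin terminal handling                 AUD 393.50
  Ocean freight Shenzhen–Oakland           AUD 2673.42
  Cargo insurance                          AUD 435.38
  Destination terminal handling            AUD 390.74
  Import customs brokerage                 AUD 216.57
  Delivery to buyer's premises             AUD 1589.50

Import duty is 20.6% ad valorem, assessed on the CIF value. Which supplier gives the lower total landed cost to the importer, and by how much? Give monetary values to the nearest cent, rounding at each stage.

Supplier B is cheaper by AUD 6160.06

Supplier A (EXW):
CIF value = EXW price + inland to port + export clearance + origin terminal + freight + insurance = 63215.82 + 1093.71 + 277.72 + 393.50 + 2673.42 + 435.38 = 68089.55
Import duty = 68089.55 × 20.6% = 14026.45
Buyer bears (A): 1093.71 + 277.72 + 393.50 + 2673.42 + 435.38 + 390.74 + 216.57 + 1589.50 = 7070.54
Landed cost (A) = invoice 63215.82 + 7070.54 + duty 14026.45 = 84312.81
Supplier B (CIF):
The CIF price already equals the CIF value: 62981.71
Import duty = 62981.71 × 20.6% = 12974.23
Buyer bears (B): 390.74 + 216.57 + 1589.50 = 2196.81
Landed cost (B) = invoice 62981.71 + 2196.81 + duty 12974.23 = 78152.75
Difference = |84312.81 − 78152.75| = 6160.06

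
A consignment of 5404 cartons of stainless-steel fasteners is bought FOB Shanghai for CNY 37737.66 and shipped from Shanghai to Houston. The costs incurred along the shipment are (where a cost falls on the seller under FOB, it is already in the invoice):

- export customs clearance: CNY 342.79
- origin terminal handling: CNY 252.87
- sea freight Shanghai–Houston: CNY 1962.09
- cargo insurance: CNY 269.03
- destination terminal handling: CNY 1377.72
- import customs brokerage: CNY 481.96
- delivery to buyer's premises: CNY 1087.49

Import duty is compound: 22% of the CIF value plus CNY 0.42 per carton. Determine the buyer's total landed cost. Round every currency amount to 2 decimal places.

Total landed cost: CNY 53978.76

FOB: the seller bears costs until goods are on board at the origin port; the buyer bears freight, insurance and all costs thereafter.
Already in the invoice (seller's account under FOB): export clearance, origin terminal — exclude.
CIF value = FOB price + freight + insurance = 37737.66 + 1962.09 + 269.03 = 39968.78
Ad valorem component: 39968.78 × 22% = 8793.13
Specific component: 5404 × 0.42 = 2269.68
Import duty = 8793.13 + 2269.68 = 11062.81
Buyer bears: freight 1962.09 + insurance 269.03 + destination terminal 1377.72 + brokerage 481.96 + delivery 1087.49 + duty 11062.81 = 16241.10
Landed cost = invoice 37737.66 + 16241.10 = 53978.76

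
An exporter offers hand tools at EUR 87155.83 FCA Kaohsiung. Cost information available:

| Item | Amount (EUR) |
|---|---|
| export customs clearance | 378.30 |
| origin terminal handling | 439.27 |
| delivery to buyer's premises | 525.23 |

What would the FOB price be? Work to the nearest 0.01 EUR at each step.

FOB price: EUR 87595.10

Not relevant to the conversion: export clearance — on the seller under both FCA and FOB; already in the FCA price and stays in the FOB price. delivery — on the buyer under both terms; not part of either seller's price.
From FCA to FOB, the seller additionally bears: origin terminal.
FOB price = 87155.83 + 439.27 = 87595.10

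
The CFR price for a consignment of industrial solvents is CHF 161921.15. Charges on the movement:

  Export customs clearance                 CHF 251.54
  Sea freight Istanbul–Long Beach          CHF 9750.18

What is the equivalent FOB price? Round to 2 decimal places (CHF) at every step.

Not relevant to the conversion: export clearance — on the seller under both CFR and FOB; already in the CFR price and stays in the FOB price.
From CFR to FOB, the seller no longer bears: freight.
FOB price = 161921.15 − 9750.18 = 152170.97

FOB price: CHF 152170.97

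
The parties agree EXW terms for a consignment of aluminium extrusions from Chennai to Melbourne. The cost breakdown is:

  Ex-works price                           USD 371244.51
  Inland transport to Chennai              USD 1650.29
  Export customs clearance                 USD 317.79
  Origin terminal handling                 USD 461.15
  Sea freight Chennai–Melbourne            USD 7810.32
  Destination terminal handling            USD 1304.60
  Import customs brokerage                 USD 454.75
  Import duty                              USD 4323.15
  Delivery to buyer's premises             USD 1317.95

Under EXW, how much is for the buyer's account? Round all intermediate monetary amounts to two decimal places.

EXW: the seller makes goods available at their premises; the buyer bears all onward costs.
Seller's account: goods 371244.51 = 371244.51
Buyer's account: inland to port 1650.29 + export clearance 317.79 + origin terminal 461.15 + freight 7810.32 + destination terminal 1304.60 + brokerage 454.75 + duty 4323.15 + delivery 1317.95 = 17640.00

Buyer's account: USD 17640.00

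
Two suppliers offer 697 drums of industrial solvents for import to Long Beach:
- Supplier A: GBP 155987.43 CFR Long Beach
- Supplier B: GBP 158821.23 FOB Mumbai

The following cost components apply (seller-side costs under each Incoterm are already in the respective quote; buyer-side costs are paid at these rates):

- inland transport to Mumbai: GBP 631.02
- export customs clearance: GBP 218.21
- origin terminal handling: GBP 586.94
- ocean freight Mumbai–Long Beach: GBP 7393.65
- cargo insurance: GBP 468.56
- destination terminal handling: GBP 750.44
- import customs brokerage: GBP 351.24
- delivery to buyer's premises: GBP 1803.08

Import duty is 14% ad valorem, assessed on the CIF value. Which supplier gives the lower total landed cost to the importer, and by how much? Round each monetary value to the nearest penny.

Supplier A is cheaper by GBP 11659.29

Supplier A (CFR):
CIF value = CFR price + insurance = 155987.43 + 468.56 = 156455.99
Import duty = 156455.99 × 14% = 21903.84
Buyer bears (A): 468.56 + 750.44 + 351.24 + 1803.08 = 3373.32
Landed cost (A) = invoice 155987.43 + 3373.32 + duty 21903.84 = 181264.59
Supplier B (FOB):
CIF value = FOB price + freight + insurance = 158821.23 + 7393.65 + 468.56 = 166683.44
Import duty = 166683.44 × 14% = 23335.68
Buyer bears (B): 7393.65 + 468.56 + 750.44 + 351.24 + 1803.08 = 10766.97
Landed cost (B) = invoice 158821.23 + 10766.97 + duty 23335.68 = 192923.88
Difference = |181264.59 − 192923.88| = 11659.29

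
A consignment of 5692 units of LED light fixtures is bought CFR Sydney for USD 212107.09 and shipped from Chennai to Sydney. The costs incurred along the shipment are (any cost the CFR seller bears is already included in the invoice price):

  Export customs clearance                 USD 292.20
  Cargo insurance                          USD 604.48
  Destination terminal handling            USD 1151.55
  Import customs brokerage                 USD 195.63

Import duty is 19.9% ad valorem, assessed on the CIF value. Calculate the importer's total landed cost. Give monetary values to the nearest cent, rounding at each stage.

CFR: the seller pays costs through ocean freight to the destination port, but not insurance.
Already in the invoice (seller's account under CFR): export clearance — exclude.
CIF value = CFR price + insurance = 212107.09 + 604.48 = 212711.57
Import duty = 212711.57 × 19.9% = 42329.60
Buyer bears: insurance 604.48 + destination terminal 1151.55 + brokerage 195.63 + duty 42329.60 = 44281.26
Landed cost = invoice 212107.09 + 44281.26 = 256388.35

Total landed cost: USD 256388.35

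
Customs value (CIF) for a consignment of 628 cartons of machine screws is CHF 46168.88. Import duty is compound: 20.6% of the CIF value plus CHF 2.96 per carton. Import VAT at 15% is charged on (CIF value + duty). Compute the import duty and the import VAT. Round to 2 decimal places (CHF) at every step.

Import duty: CHF 11369.67; import VAT: CHF 8630.78

Ad valorem component: 46168.88 × 20.6% = 9510.79
Specific component: 628 × 2.96 = 1858.88
Import duty = 9510.79 + 1858.88 = 11369.67
VAT base = CIF + duty = 46168.88 + 11369.67 = 57538.55
Import VAT = 57538.55 × 15% = 8630.78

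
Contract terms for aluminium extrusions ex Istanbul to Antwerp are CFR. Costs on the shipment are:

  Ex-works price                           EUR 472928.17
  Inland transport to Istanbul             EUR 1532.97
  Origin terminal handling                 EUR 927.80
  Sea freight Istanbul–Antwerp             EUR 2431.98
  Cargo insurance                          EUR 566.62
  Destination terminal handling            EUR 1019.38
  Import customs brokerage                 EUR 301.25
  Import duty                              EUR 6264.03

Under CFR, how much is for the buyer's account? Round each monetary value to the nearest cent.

Buyer's account: EUR 8151.28

CFR: the seller pays costs through ocean freight to the destination port, but not insurance.
Seller's account: goods 472928.17 + inland to port 1532.97 + origin terminal 927.80 + freight 2431.98 = 477820.92
Buyer's account: insurance 566.62 + destination terminal 1019.38 + brokerage 301.25 + duty 6264.03 = 8151.28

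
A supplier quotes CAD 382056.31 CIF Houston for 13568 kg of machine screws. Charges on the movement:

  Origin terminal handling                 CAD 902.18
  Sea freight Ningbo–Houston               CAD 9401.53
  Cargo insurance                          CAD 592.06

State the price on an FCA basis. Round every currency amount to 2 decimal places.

FCA price: CAD 371160.54

From CIF to FCA, the seller no longer bears: origin terminal, freight, insurance.
FCA price = 382056.31 − 902.18 − 9401.53 − 592.06 = 371160.54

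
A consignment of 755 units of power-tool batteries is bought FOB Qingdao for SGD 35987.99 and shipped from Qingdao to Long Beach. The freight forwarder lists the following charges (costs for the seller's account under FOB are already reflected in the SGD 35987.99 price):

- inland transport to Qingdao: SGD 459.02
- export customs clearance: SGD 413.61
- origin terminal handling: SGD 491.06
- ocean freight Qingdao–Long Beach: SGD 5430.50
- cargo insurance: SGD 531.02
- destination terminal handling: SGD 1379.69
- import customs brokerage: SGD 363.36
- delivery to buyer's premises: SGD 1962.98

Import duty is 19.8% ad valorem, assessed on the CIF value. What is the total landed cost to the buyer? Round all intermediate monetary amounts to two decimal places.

FOB: the seller bears costs until goods are on board at the origin port; the buyer bears freight, insurance and all costs thereafter.
Already in the invoice (seller's account under FOB): inland to port, export clearance, origin terminal — exclude.
CIF value = FOB price + freight + insurance = 35987.99 + 5430.50 + 531.02 = 41949.51
Import duty = 41949.51 × 19.8% = 8306.00
Buyer bears: freight 5430.50 + insurance 531.02 + destination terminal 1379.69 + brokerage 363.36 + delivery 1962.98 + duty 8306.00 = 17973.55
Landed cost = invoice 35987.99 + 17973.55 = 53961.54

Total landed cost: SGD 53961.54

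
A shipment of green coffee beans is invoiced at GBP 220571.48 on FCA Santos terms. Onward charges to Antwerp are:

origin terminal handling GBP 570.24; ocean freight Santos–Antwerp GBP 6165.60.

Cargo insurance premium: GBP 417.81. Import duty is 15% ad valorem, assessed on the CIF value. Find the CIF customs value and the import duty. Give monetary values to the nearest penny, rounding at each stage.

CIF = FCA price + pre-shipment costs + freight + insurance
CIF = 220571.48 + 570.24 + 6165.60 + 417.81 = 227725.13
Import duty = 227725.13 × 15% = 34158.77

CIF value: GBP 227725.13; import duty: GBP 34158.77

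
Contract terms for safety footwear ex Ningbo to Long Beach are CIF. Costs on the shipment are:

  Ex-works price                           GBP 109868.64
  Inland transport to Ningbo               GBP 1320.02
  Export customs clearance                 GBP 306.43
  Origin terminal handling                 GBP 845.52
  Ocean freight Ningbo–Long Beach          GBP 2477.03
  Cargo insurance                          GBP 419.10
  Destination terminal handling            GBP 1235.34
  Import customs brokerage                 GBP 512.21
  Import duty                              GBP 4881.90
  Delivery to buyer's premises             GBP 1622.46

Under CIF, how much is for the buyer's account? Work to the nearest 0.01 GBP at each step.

CIF: the seller pays costs through ocean freight and marine insurance to the destination port.
Seller's account: goods 109868.64 + inland to port 1320.02 + export clearance 306.43 + origin terminal 845.52 + freight 2477.03 + insurance 419.10 = 115236.74
Buyer's account: destination terminal 1235.34 + brokerage 512.21 + duty 4881.90 + delivery 1622.46 = 8251.91

Buyer's account: GBP 8251.91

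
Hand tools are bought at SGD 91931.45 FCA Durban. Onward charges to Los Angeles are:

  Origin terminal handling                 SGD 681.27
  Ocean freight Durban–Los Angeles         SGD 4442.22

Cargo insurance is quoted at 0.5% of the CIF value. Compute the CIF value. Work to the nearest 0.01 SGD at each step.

Let C be the CIF value. C = FCA price + pre-shipment costs + freight + 0.5% × C
C − 0.5% × C = 91931.45 + 681.27 + 4442.22
0.995 × C = 97054.94
C = 97054.94 / 0.995 = 97542.65
Insurance premium = 0.5% × 97542.65 = 487.71

CIF value: SGD 97542.65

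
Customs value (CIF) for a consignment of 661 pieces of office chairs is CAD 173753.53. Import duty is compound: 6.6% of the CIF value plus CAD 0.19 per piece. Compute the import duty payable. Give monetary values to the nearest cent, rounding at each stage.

Ad valorem component: 173753.53 × 6.6% = 11467.73
Specific component: 661 × 0.19 = 125.59
Import duty = 11467.73 + 125.59 = 11593.32

Import duty: CAD 11593.32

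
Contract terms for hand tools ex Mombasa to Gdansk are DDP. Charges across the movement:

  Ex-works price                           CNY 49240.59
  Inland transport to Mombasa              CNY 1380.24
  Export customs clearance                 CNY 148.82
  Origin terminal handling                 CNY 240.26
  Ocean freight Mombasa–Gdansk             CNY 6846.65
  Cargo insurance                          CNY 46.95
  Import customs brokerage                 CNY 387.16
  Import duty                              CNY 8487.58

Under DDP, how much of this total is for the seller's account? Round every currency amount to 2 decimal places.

DDP: the seller bears all costs including import duty.
Seller's account: goods 49240.59 + inland to port 1380.24 + export clearance 148.82 + origin terminal 240.26 + freight 6846.65 + insurance 46.95 + brokerage 387.16 + duty 8487.58 = 66778.25
Buyer's account: 0.00

Seller's account: CNY 66778.25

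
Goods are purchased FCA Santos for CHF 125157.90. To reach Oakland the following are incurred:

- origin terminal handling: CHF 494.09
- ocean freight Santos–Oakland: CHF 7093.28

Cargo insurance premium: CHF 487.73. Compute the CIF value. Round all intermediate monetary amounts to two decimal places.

CIF = FCA price + pre-shipment costs + freight + insurance
CIF = 125157.90 + 494.09 + 7093.28 + 487.73 = 133233.00

CIF value: CHF 133233.00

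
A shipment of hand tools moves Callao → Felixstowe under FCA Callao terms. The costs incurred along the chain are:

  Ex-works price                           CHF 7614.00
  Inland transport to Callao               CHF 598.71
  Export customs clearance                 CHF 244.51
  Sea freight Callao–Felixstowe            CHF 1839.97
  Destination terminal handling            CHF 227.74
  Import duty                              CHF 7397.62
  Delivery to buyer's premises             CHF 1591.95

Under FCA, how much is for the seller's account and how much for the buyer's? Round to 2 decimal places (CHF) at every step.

FCA: the seller delivers export-cleared goods to the carrier; the buyer bears costs from that point.
Seller's account: goods 7614.00 + inland to port 598.71 + export clearance 244.51 = 8457.22
Buyer's account: freight 1839.97 + destination terminal 227.74 + duty 7397.62 + delivery 1591.95 = 11057.28

Seller: CHF 8457.22; buyer: CHF 11057.28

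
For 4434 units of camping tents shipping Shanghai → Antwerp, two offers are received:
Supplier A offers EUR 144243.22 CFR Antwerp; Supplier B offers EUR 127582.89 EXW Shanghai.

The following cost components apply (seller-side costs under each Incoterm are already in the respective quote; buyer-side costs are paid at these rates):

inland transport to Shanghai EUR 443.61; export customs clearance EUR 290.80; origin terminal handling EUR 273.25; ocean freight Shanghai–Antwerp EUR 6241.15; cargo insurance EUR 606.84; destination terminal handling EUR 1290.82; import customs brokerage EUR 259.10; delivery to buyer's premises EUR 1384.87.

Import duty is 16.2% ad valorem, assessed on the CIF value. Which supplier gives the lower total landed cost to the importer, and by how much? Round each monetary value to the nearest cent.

Supplier B is cheaper by EUR 10936.19

Supplier A (CFR):
CIF value = CFR price + insurance = 144243.22 + 606.84 = 144850.06
Import duty = 144850.06 × 16.2% = 23465.71
Buyer bears (A): 606.84 + 1290.82 + 259.10 + 1384.87 = 3541.63
Landed cost (A) = invoice 144243.22 + 3541.63 + duty 23465.71 = 171250.56
Supplier B (EXW):
CIF value = EXW price + inland to port + export clearance + origin terminal + freight + insurance = 127582.89 + 443.61 + 290.80 + 273.25 + 6241.15 + 606.84 = 135438.54
Import duty = 135438.54 × 16.2% = 21941.04
Buyer bears (B): 443.61 + 290.80 + 273.25 + 6241.15 + 606.84 + 1290.82 + 259.10 + 1384.87 = 10790.44
Landed cost (B) = invoice 127582.89 + 10790.44 + duty 21941.04 = 160314.37
Difference = |171250.56 − 160314.37| = 10936.19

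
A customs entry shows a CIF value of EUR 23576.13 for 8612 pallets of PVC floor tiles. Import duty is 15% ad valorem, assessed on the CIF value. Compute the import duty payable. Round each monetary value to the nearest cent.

Import duty: EUR 3536.42

Import duty = 23576.13 × 15% = 3536.42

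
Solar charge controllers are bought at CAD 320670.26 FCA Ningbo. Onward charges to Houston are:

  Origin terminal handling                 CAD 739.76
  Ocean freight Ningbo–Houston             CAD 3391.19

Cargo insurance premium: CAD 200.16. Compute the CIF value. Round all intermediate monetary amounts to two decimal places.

CIF value: CAD 325001.37

CIF = FCA price + pre-shipment costs + freight + insurance
CIF = 320670.26 + 739.76 + 3391.19 + 200.16 = 325001.37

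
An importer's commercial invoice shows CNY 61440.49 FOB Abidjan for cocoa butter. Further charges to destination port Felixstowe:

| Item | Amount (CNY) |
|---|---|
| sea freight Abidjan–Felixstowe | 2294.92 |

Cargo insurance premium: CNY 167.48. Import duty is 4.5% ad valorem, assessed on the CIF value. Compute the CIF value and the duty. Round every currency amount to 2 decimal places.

CIF = FOB price + freight + insurance
CIF = 61440.49 + 2294.92 + 167.48 = 63902.89
Import duty = 63902.89 × 4.5% = 2875.63

CIF value: CNY 63902.89; import duty: CNY 2875.63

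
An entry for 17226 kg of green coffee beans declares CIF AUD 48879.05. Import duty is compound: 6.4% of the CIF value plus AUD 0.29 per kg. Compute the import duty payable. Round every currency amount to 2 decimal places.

Import duty: AUD 8123.80

Ad valorem component: 48879.05 × 6.4% = 3128.26
Specific component: 17226 × 0.29 = 4995.54
Import duty = 3128.26 + 4995.54 = 8123.80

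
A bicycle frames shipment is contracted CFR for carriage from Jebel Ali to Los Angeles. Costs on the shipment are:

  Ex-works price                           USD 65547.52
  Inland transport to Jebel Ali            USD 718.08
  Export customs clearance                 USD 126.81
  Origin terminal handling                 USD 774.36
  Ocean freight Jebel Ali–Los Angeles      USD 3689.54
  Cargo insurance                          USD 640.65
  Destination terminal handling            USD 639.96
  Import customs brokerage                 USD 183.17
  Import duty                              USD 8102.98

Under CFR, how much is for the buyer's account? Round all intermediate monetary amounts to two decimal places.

CFR: the seller pays costs through ocean freight to the destination port, but not insurance.
Seller's account: goods 65547.52 + inland to port 718.08 + export clearance 126.81 + origin terminal 774.36 + freight 3689.54 = 70856.31
Buyer's account: insurance 640.65 + destination terminal 639.96 + brokerage 183.17 + duty 8102.98 = 9566.76

Buyer's account: USD 9566.76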